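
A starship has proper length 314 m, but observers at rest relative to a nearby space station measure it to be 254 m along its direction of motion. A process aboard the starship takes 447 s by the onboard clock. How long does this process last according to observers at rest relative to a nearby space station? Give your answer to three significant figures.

γ = L₀/L = 314/254 = 1.23622.
The same γ dilates the second interval: 1.23622 × 447 s = 553 s.

553 s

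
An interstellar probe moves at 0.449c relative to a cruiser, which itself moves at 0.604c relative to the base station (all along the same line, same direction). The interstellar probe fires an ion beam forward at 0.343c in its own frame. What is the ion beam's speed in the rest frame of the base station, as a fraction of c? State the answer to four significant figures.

Compose velocities in two stages. Stage 1 (into S'): u₁ = (0.343+0.449)/(1+0.343×0.449) = 0.6863.
Stage 2 (into S): u = (0.6863+0.604)/(1+0.6863×0.604) = 0.91218, so the speed is 0.9122c.

0.9122c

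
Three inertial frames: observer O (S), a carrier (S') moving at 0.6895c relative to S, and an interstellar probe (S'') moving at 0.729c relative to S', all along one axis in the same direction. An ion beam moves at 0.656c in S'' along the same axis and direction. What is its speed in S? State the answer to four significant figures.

Apply u = (u'+v)/(1+u'v) twice. Ion beam in the carrier frame: (0.656+0.729)/(1+0.656·0.729) = 1.385/1.478224 = 0.93694c.
That velocity, transformed to the rest frame of observer O: (0.93694+0.6895)/(1+0.93694·0.6895) = 1.62644/1.64602013 = 0.9881c.

0.9881c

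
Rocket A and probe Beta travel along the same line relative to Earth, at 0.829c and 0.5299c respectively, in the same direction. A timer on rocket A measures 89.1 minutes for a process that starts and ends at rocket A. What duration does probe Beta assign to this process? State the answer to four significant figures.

Speed of rocket A in probe Beta's frame: u = (v_A − v_B)/(1 − v_A v_B/c²) = (0.829 − 0.5299)/(1 − 0.829×0.5299) = 0.2991/0.5607129 = 0.53343; |u| = 0.53343c.
γ for this relative speed: γ = 1/√(1 − 0.284548) = 1.1823.
The clock on rocket A records proper time, so probe Beta measures Δt = γΔτ = 1.1823 × 89.1 = 105.3 minutes.

105.3 minutes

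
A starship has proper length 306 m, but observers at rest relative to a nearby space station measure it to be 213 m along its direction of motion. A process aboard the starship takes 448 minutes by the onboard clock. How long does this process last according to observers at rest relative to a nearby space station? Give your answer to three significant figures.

From L = L₀/γ: γ = 306/213 = 1.43662.
Δt = γΔτ = 1.43662 × 448 = 644 minutes.

644 minutes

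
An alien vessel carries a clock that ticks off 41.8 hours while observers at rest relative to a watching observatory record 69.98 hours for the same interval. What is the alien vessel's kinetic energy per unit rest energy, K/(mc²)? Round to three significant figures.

0.674

The time-dilation ratio gives γ = 69.98/41.8 = 1.67416.
K/(mc²) = γ − 1 = 1.67416 − 1 = 0.674.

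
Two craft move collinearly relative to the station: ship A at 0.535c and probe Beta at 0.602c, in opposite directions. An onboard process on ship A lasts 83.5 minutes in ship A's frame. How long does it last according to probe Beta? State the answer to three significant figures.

164 minutes

The velocity of ship A relative to probe Beta is (0.535 + 0.602)c / (1 + 0.535×0.602) = 0.86001c; relative speed 0.86001c.
γ for this relative speed: γ = 1/√(1 − 0.739617) = 1.9597.
Ship A's interval is proper; time dilation gives Δt_B = γΔτ = 1.9597 × 83.5 minutes = 164 minutes.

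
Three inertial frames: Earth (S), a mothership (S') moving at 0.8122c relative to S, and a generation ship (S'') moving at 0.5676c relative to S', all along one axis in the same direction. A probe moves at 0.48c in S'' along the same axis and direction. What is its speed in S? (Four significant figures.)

0.9801c

First combine the probe and generation ship (S''→S'): u₁ = (0.48 + 0.5676)/(1 + 0.48×0.5676) = 1.0476/1.272448 = 0.82329.
Then combine with the mothership (S'→S): u = (0.82329 + 0.8122)/(1 + 0.82329×0.8122) = 1.63549/1.668676138 = 0.98011.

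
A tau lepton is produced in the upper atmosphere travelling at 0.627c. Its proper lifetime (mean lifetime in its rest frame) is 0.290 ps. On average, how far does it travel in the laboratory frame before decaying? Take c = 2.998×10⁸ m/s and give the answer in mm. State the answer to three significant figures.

0.0700 mm

With β = 0.627, γ = 1/√(1 − 0.627²) = 1/√0.606871 = 1.2837.
Lab-frame lifetime: Δt = γτ = 1.2837 × 0.290 ps = 0.37227 ps.
Distance: d = vΔt = 0.627 × 2.998×10⁸ m/s × 3.7227×10^-13 s = 7.00×10^-5 m = 0.0700 mm.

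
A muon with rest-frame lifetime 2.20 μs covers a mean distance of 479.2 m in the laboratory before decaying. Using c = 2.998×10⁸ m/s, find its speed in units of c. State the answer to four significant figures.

0.5878c

Let x = d/(cτ) = 479.2 m / (2.998×10⁸ m/s × 2.200×10^-6 s) = 0.72654. Since d = βγcτ, x = βγ = β/√(1−β²).
Solving: β² = x²/(1+x²) = 0.52786/1.52786 = 0.34549, so β = 0.5878.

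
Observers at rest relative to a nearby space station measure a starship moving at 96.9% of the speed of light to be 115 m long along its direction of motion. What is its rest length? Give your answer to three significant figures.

With β = 0.969, γ = 1/√(1 − 0.969²) = 1/√0.061039 = 4.0476.
Proper length: L₀ = γ·L = 4.0476 × 115 = 465 m.

465 m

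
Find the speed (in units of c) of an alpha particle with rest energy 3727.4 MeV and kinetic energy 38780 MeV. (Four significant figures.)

0.9961c

K = (γ−1)mc², so γ = 1 + 38780/3727.4 = 11.404.
Then v/c = √(1 − γ⁻²) = √(1 − 0.00768928) = √0.99231072 = 0.9961.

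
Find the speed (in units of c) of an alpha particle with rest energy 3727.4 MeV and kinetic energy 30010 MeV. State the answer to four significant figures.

γ = 1 + K/(mc²) = 1 + 30010/3727.4 = 9.0512.
β = √(1 − 1/γ²) = √(1 − 0.0122064) = √0.9877936 = 0.9939.

0.9939c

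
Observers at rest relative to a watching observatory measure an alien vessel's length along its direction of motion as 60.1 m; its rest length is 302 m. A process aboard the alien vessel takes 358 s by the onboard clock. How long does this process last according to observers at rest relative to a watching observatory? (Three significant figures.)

1800 s

Length contraction gives γ = L₀/L = 302/60.1 = 5.02496.
The same γ dilates the second interval: 5.02496 × 358 s = 1800 s.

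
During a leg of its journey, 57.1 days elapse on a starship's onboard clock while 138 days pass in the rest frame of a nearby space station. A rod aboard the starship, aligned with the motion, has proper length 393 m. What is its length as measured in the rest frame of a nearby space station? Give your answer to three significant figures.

From Δt = γΔτ: γ = 138/57.1 = 2.41681.
The rod contracts by the same γ: 393 m / 2.41681 = 163 m.

163 m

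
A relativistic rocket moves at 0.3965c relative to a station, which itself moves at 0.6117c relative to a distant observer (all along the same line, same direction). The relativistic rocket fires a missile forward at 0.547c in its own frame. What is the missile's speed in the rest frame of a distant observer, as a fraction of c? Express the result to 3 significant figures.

Compose velocities in two stages. Stage 1 (into S'): u₁ = (0.547+0.3965)/(1+0.547×0.3965) = 0.77534.
Stage 2 (into S): u = (0.77534+0.6117)/(1+0.77534×0.6117) = 0.94083, so the speed is 0.941c.

0.941c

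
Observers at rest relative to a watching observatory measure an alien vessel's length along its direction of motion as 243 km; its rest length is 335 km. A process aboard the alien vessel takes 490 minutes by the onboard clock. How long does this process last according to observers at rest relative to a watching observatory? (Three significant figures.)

676 minutes

From L = L₀/γ: γ = 335/243 = 1.3786.
Δt = γΔτ = 1.3786 × 490 = 676 minutes.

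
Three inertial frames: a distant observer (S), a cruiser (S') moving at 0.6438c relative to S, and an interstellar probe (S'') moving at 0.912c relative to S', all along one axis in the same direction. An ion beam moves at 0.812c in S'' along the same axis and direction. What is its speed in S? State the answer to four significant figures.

Compose velocities in two stages. Stage 1 (into S'): u₁ = (0.812+0.912)/(1+0.812×0.912) = 0.99049.
Stage 2 (into S): u = (0.99049+0.6438)/(1+0.99049×0.6438) = 0.99793, so the speed is 0.9979c.

0.9979c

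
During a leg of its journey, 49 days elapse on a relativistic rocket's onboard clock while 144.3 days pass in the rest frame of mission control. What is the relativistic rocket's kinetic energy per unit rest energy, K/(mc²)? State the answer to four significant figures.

γ = Δt/Δτ = 144.3/49 = 2.9449.
Since K = (γ−1)mc², K/(mc²) = 2.9449 − 1 = 1.945.

1.945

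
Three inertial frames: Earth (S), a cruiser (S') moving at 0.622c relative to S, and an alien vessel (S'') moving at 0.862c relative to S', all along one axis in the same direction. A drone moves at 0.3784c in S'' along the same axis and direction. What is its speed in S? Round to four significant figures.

0.9845c

Compose velocities in two stages. Stage 1 (into S'): u₁ = (0.3784+0.862)/(1+0.3784×0.862) = 0.93532.
Stage 2 (into S): u = (0.93532+0.622)/(1+0.93532×0.622) = 0.98454, so the speed is 0.9845c.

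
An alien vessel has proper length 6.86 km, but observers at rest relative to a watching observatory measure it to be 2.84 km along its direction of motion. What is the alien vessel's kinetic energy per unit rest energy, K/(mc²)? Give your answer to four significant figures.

1.415

Length contraction gives γ = L₀/L = 6.86/2.84 = 2.41549.
Since K = (γ−1)mc², K/(mc²) = 2.41549 − 1 = 1.415.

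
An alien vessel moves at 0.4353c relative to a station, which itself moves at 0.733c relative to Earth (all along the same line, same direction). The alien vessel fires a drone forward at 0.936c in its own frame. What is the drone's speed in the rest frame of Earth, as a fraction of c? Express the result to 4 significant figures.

0.9960c

First combine the drone and alien vessel (S''→S'): u₁ = (0.936 + 0.4353)/(1 + 0.936×0.4353) = 1.3713/1.4074408 = 0.97432.
Then combine with the station (S'→S): u = (0.97432 + 0.733)/(1 + 0.97432×0.733) = 1.70732/1.71417656 = 0.996.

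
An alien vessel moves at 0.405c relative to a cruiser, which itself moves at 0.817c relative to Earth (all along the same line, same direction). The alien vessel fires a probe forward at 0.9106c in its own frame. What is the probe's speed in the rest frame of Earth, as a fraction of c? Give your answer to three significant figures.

0.996c

First combine the probe and alien vessel (S''→S'): u₁ = (0.9106 + 0.405)/(1 + 0.9106×0.405) = 1.3156/1.368793 = 0.96114.
Then combine with the cruiser (S'→S): u = (0.96114 + 0.817)/(1 + 0.96114×0.817) = 1.77814/1.78525138 = 0.99602.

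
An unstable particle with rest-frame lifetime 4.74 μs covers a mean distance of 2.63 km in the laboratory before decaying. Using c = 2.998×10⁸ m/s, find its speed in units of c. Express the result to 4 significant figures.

0.8798c

Lab distance = (lab lifetime)·v = γτ·βc, so βγ = d/(cτ) = 2630/(2.998×10⁸ × 4.740×10^-6) = 1.8507.
With βγ = 1.8507: γ² = 1 + (βγ)² = 4.42509, and β = (βγ)/γ = 1.8507/2.10359 = 0.8798.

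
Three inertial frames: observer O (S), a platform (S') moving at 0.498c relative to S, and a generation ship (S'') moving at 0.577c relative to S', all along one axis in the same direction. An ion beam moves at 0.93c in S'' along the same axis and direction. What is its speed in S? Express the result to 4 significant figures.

Compose velocities in two stages. Stage 1 (into S'): u₁ = (0.93+0.577)/(1+0.93×0.577) = 0.98073.
Stage 2 (into S): u = (0.98073+0.498)/(1+0.98073×0.498) = 0.9935, so the speed is 0.9935c.

0.9935c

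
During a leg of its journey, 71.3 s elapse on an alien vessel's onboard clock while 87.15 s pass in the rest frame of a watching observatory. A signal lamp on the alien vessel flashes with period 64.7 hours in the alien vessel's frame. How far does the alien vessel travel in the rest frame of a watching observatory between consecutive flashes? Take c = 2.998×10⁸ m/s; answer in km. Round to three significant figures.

γ = Δt/Δτ = 87.15/71.3 = 1.2223.
β = √(1 − 1/γ²) = 0.57503. Lab-frame period = γτ = 1.2223×64.7 hours = 79.083 hours. Distance = βc × γτ = 0.57503 × 2.998×10⁸ m/s × 284698.8 s = 4.9080×10^13 m = 4.91×10^10 km.

4.91×10^10 km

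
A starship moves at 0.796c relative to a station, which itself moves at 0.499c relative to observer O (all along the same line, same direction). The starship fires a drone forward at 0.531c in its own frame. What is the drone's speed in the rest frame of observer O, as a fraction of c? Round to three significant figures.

0.977c

Apply u = (u'+v)/(1+u'v) twice. Drone in the station frame: (0.531+0.796)/(1+0.531·0.796) = 1.327/1.422676 = 0.93275c.
That velocity, transformed to the rest frame of observer O: (0.93275+0.499)/(1+0.93275·0.499) = 1.43175/1.46544225 = 0.97701c.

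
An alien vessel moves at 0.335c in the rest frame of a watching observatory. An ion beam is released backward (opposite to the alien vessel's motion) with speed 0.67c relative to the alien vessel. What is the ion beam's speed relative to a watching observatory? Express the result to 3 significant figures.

0.432c

Relativistic velocity addition: u = (u' + v)/(1 + u'v/c²), with u' = −0.67c and v = 0.335c.
Numerator: −0.67 + 0.335 = −0.335. Denominator: 1 + (−0.67)(0.335) = 0.77555.
u = −0.335/0.77555 = −0.43195, so the speed is 0.432c.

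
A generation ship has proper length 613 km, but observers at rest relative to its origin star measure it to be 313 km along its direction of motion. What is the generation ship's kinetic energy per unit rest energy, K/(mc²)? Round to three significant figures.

γ = L₀/L = 613/313 = 1.95847.
Since K = (γ−1)mc², K/(mc²) = 1.95847 − 1 = 0.958.

0.958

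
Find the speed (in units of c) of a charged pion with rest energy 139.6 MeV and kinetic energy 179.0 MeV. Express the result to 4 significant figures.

0.8989c

K = (γ−1)mc², so γ = 1 + 179.0/139.6 = 2.2822.
Then v/c = √(1 − γ⁻²) = √(1 − 0.191996) = √0.808004 = 0.8989.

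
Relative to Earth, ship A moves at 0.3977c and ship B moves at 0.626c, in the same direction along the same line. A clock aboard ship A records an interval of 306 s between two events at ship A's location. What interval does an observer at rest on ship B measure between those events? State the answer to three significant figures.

The velocity of ship A relative to ship B is (0.3977 − 0.626)c / (1 − 0.3977×0.626) = −0.30398c; relative speed 0.30398c.
At |u| = 0.30398c, γ = (1 − 0.0924038)^(−1/2) = 1.0497.
Ship A's interval is proper; time dilation gives Δt_B = γΔτ = 1.0497 × 306 s = 321 s.

321 s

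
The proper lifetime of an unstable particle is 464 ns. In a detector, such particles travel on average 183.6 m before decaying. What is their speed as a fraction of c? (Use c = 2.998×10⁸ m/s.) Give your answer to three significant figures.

d = βγcτ ⇒ βγ = d/(cτ) = 183.6 m / (139.1072 m) = 1.3198.
β = (βγ)/√(1+(βγ)²) = 1.3198/√2.74187 = 0.797.

0.797c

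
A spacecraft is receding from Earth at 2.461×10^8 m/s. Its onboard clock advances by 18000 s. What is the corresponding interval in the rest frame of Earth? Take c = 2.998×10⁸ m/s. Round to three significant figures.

β = v/c = (2.461×10^8 m/s)/(2.998×10⁸ m/s) = 0.820881.
With β = 0.820881, γ = 1/√(1 − 0.820881²) = 1/√0.3261544 = 1.751.
The onboard clock measures proper time, so the interval in the rest frame of Earth is dilated: Δt = γ·Δτ = 1.751 × 18000 s = 31500 s.

31500 s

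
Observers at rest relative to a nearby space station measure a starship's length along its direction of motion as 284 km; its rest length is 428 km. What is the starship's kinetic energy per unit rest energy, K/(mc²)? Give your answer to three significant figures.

0.507

Length contraction gives γ = L₀/L = 428/284 = 1.50704.
Since K = (γ−1)mc², K/(mc²) = 1.50704 − 1 = 0.507.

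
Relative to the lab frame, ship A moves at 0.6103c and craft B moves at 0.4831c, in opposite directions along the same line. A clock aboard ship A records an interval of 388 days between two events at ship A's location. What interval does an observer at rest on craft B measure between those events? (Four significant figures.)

The velocity of ship A relative to craft B is (0.6103 + 0.4831)c / (1 + 0.6103×0.4831) = 0.84443c; relative speed 0.84443c.
At |u| = 0.84443c, γ = (1 − 0.713062)^(−1/2) = 1.8668.
The clock on ship A records proper time, so craft B measures Δt = γΔτ = 1.8668 × 388 = 724.3 days.

724.3 days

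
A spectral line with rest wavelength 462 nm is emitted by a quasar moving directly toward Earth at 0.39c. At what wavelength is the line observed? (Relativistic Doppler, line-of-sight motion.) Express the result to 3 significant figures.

Relativistic Doppler for wavelength: λ_obs = λ_src · √((1−β)/(1+β)).
With β = 0.39: factor = √(0.61/1.39) = 0.66246.
λ_obs = 462 × 0.66246 = 306 nm.

306 nm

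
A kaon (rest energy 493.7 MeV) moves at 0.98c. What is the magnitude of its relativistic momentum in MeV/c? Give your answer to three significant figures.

2430 MeV/c

Lorentz factor: γ = (1 − 0.9604)^(−1/2) = 5.0252.
Momentum: p = γβ·mc = 5.0252 × 0.98 × 493.7 MeV/c = 2430 MeV/c.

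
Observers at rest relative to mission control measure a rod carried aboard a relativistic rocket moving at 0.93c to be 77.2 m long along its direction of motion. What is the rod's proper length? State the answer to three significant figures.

210 m

With β = 0.93, γ = 1/√(1 − 0.93²) = 1/√0.1351 = 2.7206.
Proper length: L₀ = γ·L = 2.7206 × 77.2 = 210 m.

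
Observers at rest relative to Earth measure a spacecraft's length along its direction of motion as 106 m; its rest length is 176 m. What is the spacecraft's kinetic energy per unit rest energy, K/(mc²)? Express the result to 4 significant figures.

γ = L₀/L = 176/106 = 1.66038.
Since K = (γ−1)mc², K/(mc²) = 1.66038 − 1 = 0.6604.

0.6604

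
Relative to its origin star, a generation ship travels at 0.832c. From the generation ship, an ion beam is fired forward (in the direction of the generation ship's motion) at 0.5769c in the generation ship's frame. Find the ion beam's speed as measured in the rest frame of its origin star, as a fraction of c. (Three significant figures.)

In units of c, u = (u' + v)/(1 + u'v) with u' = 0.5769 and v = 0.832.
Numerator: 0.5769 + 0.832 = 1.4089. Denominator: 1 + (0.5769)(0.832) = 1.4799808.
u = 1.4089/1.4799808 = 0.95197, so the speed is 0.952c.

0.952c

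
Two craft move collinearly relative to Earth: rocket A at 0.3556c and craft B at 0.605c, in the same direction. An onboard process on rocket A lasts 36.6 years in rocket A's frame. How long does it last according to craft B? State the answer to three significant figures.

38.6 years

Transform rocket A's velocity into craft B's frame: (0.3556 − 0.605)/(1 − 0.3556·0.605) = −0.2494/0.784862, so the relative speed is 0.31776c.
γ for this relative speed: γ = 1/√(1 − 0.100971) = 1.0547.
Rocket A's interval is proper; time dilation gives Δt_B = γΔτ = 1.0547 × 36.6 years = 38.6 years.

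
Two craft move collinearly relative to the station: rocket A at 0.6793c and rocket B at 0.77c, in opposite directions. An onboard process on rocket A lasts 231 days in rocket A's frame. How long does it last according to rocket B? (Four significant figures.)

Speed of rocket A in rocket B's frame: u = (v_A + v_B)/(1 + v_A v_B/c²) = (0.6793 + 0.77)/(1 + 0.6793×0.77) = 1.4493/1.523061 = 0.95157; |u| = 0.95157c.
At |u| = 0.95157c, γ = (1 − 0.905485)^(−1/2) = 3.2527.
The clock on rocket A records proper time, so rocket B measures Δt = γΔτ = 3.2527 × 231 = 751.4 days.

751.4 days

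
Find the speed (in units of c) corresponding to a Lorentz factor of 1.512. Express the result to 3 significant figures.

β = √(1 − 1/γ²) = √(1 − 1/2.286144) = √0.562582 = 0.750.

0.750c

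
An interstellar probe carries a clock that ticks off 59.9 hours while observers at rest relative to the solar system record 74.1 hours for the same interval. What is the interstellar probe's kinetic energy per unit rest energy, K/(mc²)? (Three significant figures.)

0.237

From Δt = γΔτ: γ = 74.1/59.9 = 1.23706.
Since K = (γ−1)mc², K/(mc²) = 1.23706 − 1 = 0.237.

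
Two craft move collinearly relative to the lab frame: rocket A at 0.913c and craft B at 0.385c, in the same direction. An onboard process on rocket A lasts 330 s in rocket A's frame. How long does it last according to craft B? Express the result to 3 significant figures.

568 s

Transform rocket A's velocity into craft B's frame: (0.913 − 0.385)/(1 − 0.913·0.385) = 0.528/0.648495, so the relative speed is 0.81419c.
At |u| = 0.81419c, γ = (1 − 0.662905)^(−1/2) = 1.7224.
The clock on rocket A records proper time, so craft B measures Δt = γΔτ = 1.7224 × 330 = 568 s.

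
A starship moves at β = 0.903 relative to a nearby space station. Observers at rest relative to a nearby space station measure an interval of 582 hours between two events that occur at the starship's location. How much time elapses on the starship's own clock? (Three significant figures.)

250 hours

β² = 0.815409, so γ = 1/√0.184591 = 2.3275.
The starship's clock runs slow as seen from a nearby space station, so Δτ = Δt/γ = 582/2.3275 = 250 hours.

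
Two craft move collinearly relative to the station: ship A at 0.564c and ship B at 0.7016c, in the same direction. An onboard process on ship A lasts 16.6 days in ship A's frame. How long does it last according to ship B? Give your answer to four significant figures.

Transform ship A's velocity into ship B's frame: (0.564 − 0.7016)/(1 − 0.564·0.7016) = −0.1376/0.6042976, so the relative speed is 0.2277c.
γ for this relative speed: γ = 1/√(1 − 0.0518473) = 1.027.
The clock on ship A records proper time, so ship B measures Δt = γΔτ = 1.027 × 16.6 = 17.05 days.

17.05 days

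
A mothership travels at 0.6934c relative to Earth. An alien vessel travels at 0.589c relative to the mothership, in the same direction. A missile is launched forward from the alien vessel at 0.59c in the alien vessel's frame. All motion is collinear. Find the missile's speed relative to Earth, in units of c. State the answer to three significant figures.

0.976c

First combine the missile and alien vessel (S''→S'): u₁ = (0.59 + 0.589)/(1 + 0.59×0.589) = 1.179/1.34751 = 0.87495.
Then combine with the mothership (S'→S): u = (0.87495 + 0.6934)/(1 + 0.87495×0.6934) = 1.56835/1.60669033 = 0.97614.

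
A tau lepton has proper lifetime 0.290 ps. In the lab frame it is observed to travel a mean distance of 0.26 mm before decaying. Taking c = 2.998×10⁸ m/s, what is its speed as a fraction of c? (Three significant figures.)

Let x = d/(cτ) = 2.600×10^-4 m / (2.998×10⁸ m/s × 2.900×10^-13 s) = 2.9905. Since d = βγcτ, x = βγ = β/√(1−β²).
Solving: β² = x²/(1+x²) = 8.94309/9.94309 = 0.899428, so β = 0.948.

0.948c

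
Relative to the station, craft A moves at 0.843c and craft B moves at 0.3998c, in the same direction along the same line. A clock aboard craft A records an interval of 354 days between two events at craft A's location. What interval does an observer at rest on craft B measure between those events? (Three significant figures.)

476 days

Speed of craft A in craft B's frame: u = (v_A − v_B)/(1 − v_A v_B/c²) = (0.843 − 0.3998)/(1 − 0.843×0.3998) = 0.4432/0.6629686 = 0.66851; |u| = 0.66851c.
At |u| = 0.66851c, γ = (1 − 0.446906)^(−1/2) = 1.3446.
Craft A's interval is proper; time dilation gives Δt_B = γΔτ = 1.3446 × 354 days = 476 days.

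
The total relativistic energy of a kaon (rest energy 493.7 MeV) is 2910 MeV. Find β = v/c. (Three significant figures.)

0.986

γ = E/(mc²) = 2910/493.7 = 5.8943.
β = √(1 − 1/γ²) = √(1 − 0.028783) = √0.971217 = 0.986.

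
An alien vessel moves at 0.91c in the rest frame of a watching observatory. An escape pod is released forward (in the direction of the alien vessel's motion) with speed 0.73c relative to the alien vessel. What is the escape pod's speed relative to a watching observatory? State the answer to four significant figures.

In units of c, u = (u' + v)/(1 + u'v) with u' = 0.73 and v = 0.91.
Numerator: 0.73 + 0.91 = 1.64. Denominator: 1 + (0.73)(0.91) = 1.6643.
u = 1.64/1.6643 = 0.9854, so the speed is 0.9854c.

0.9854c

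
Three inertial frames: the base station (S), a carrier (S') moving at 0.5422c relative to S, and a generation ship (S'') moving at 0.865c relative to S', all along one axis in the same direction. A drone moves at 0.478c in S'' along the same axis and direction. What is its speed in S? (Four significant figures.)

Apply u = (u'+v)/(1+u'v) twice. Drone in the carrier frame: (0.478+0.865)/(1+0.478·0.865) = 1.343/1.41347 = 0.95014c.
That velocity, transformed to the rest frame of the base station: (0.95014+0.5422)/(1+0.95014·0.5422) = 1.49234/1.515165908 = 0.98494c.

0.9849c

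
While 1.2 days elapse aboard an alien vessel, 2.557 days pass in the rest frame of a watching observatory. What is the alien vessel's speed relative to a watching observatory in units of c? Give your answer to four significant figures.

0.8830c

γ = Δt/Δτ = 2.557/1.2 = 2.1308.
β = √(1 − 1/γ²) = √(1 − 0.220249) = √0.779751 = 0.8830.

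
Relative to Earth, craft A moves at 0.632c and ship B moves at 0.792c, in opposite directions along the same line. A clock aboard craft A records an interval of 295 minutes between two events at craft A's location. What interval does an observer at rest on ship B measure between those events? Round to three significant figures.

936 minutes

Transform craft A's velocity into ship B's frame: (0.632 + 0.792)/(1 + 0.632·0.792) = 1.424/1.500544, so the relative speed is 0.94899c.
At |u| = 0.94899c, γ = (1 − 0.900582)^(−1/2) = 3.1715.
The clock on craft A records proper time, so ship B measures Δt = γΔτ = 3.1715 × 295 = 936 minutes.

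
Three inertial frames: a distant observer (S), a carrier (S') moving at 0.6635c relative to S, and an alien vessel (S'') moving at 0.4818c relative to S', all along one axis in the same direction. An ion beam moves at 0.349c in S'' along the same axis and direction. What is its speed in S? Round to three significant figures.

Apply u = (u'+v)/(1+u'v) twice. Ion beam in the carrier frame: (0.349+0.4818)/(1+0.349·0.4818) = 0.8308/1.1681482 = 0.71121c.
That velocity, transformed to the rest frame of a distant observer: (0.71121+0.6635)/(1+0.71121·0.6635) = 1.37471/1.471887835 = 0.93398c.

0.934c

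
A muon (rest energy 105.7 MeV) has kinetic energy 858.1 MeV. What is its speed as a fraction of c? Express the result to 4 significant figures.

γ = 1 + K/(mc²) = 1 + 858.1/105.7 = 9.1183.
β = √(1 − 1/γ²) = √(1 − 0.0120274) = √0.9879726 = 0.9940.

0.9940c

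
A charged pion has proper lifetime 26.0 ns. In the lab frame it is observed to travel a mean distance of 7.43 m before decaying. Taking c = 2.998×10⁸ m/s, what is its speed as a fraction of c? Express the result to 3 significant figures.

0.690c

Let x = d/(cτ) = 7.430 m / (2.998×10⁸ m/s × 2.600×10^-8 s) = 0.9532. Since d = βγcτ, x = βγ = β/√(1−β²).
Solving: β² = x²/(1+x²) = 0.90859/1.90859 = 0.476053, so β = 0.690.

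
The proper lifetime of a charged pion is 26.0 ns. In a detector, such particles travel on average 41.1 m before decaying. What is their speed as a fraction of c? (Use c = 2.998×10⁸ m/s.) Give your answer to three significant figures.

Lab distance = (lab lifetime)·v = γτ·βc, so βγ = d/(cτ) = 41.10/(2.998×10⁸ × 2.600×10^-8) = 5.2727.
With βγ = 5.2727: γ² = 1 + (βγ)² = 28.8014, and β = (βγ)/γ = 5.2727/5.36669 = 0.982.

0.982c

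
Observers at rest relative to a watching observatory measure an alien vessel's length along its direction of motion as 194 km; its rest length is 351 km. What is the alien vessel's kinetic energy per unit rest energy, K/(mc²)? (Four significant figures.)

From L = L₀/γ: γ = 351/194 = 1.80928.
Since K = (γ−1)mc², K/(mc²) = 1.80928 − 1 = 0.8093.

0.8093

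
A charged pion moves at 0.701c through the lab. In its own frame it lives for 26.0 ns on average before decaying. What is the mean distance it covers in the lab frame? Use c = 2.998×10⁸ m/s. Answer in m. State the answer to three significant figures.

Lorentz factor: γ = (1 − 0.491401)^(−1/2) = 1.4022.
Lab-frame lifetime: Δt = γτ = 1.4022 × 26.0 ns = 36.457 ns.
Distance: d = vΔt = 0.701 × 2.998×10⁸ m/s × 3.6457×10^-8 s = 7.66 m.

7.66 m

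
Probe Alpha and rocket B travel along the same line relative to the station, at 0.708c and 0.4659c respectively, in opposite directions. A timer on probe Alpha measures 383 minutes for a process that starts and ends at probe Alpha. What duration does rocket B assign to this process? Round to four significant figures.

815.1 minutes

Speed of probe Alpha in rocket B's frame: u = (v_A + v_B)/(1 + v_A v_B/c²) = (0.708 + 0.4659)/(1 + 0.708×0.4659) = 1.1739/1.3298572 = 0.88273; |u| = 0.88273c.
At |u| = 0.88273c, γ = (1 − 0.779212)^(−1/2) = 2.1282.
The clock on probe Alpha records proper time, so rocket B measures Δt = γΔτ = 2.1282 × 383 = 815.1 minutes.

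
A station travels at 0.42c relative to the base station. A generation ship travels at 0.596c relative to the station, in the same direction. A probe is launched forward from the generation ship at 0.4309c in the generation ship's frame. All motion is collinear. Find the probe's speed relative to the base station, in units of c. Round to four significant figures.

First combine the probe and generation ship (S''→S'): u₁ = (0.4309 + 0.596)/(1 + 0.4309×0.596) = 1.0269/1.2568164 = 0.81706.
Then combine with the station (S'→S): u = (0.81706 + 0.42)/(1 + 0.81706×0.42) = 1.23706/1.3431652 = 0.921.

0.9210c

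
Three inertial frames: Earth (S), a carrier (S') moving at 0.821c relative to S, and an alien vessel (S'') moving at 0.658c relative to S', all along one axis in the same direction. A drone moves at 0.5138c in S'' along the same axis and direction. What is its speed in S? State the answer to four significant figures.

0.9871c

First combine the drone and alien vessel (S''→S'): u₁ = (0.5138 + 0.658)/(1 + 0.5138×0.658) = 1.1718/1.3380804 = 0.87573.
Then combine with the carrier (S'→S): u = (0.87573 + 0.821)/(1 + 0.87573×0.821) = 1.69673/1.71897433 = 0.98706.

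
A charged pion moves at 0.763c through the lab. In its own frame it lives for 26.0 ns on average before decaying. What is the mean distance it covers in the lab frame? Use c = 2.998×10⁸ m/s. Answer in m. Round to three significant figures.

9.20 m

With β = 0.763, γ = 1/√(1 − 0.763²) = 1/√0.417831 = 1.547.
Lab-frame lifetime: Δt = γτ = 1.547 × 26.0 ns = 40.222 ns.
Distance: d = vΔt = 0.763 × 2.998×10⁸ m/s × 4.0222×10^-8 s = 9.20 m.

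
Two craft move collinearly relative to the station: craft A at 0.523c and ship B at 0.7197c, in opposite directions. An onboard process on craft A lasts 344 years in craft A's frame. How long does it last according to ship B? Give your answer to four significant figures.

The velocity of craft A relative to ship B is (0.523 + 0.7197)c / (1 + 0.523×0.7197) = 0.90286c; relative speed 0.90286c.
At |u| = 0.90286c, γ = (1 − 0.815156)^(−1/2) = 2.3259.
Craft A's interval is proper; time dilation gives Δt_B = γΔτ = 2.3259 × 344 years = 800.1 years.

800.1 years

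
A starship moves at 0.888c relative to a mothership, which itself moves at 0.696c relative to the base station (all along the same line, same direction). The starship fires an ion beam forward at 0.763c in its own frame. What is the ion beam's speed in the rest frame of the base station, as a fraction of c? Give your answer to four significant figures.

0.9971c

First combine the ion beam and starship (S''→S'): u₁ = (0.763 + 0.888)/(1 + 0.763×0.888) = 1.651/1.677544 = 0.98418.
Then combine with the mothership (S'→S): u = (0.98418 + 0.696)/(1 + 0.98418×0.696) = 1.68018/1.68498928 = 0.99715.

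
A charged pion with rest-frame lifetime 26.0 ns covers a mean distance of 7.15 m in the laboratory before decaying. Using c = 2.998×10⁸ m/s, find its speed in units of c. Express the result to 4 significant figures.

0.6760c

Lab distance = (lab lifetime)·v = γτ·βc, so βγ = d/(cτ) = 7.150/(2.998×10⁸ × 2.600×10^-8) = 0.91728.
With βγ = 0.91728: γ² = 1 + (βγ)² = 1.841403, and β = (βγ)/γ = 0.91728/1.35698 = 0.6760.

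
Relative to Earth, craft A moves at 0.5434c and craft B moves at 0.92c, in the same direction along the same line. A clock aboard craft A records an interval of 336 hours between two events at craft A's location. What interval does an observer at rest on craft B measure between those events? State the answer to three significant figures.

Speed of craft A in craft B's frame: u = (v_A − v_B)/(1 − v_A v_B/c²) = (0.5434 − 0.92)/(1 − 0.5434×0.92) = −0.3766/0.500072 = −0.75309; |u| = 0.75309c.
At |u| = 0.75309c, γ = (1 − 0.567145)^(−1/2) = 1.5199.
The clock on craft A records proper time, so craft B measures Δt = γΔτ = 1.5199 × 336 = 511 hours.

511 hours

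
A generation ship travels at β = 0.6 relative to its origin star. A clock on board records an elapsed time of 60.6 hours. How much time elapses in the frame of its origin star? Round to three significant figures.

75.8 hours

γ = 1/√(1 − β²) = 1/√(1 − 0.36) = 1/√0.64 = 1/0.8 = 1.25.
The onboard clock measures proper time, so the interval in the rest frame of its origin star is dilated: Δt = γ·Δτ = 1.25 × 60.6 hours = 75.8 hours.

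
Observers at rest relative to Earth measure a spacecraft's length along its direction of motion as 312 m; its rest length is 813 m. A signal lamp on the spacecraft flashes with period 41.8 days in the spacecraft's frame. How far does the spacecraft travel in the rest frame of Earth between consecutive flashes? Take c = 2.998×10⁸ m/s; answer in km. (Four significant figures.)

Length contraction gives γ = L₀/L = 813/312 = 2.60577.
β = √(1 − 1/γ²) = 0.92343. Lab-frame period = γτ = 2.60577×41.8 days = 108.92 days. Distance = βc × γτ = 0.92343 × 2.998×10⁸ m/s × 9410688 s = 2.6053×10^15 m = 2.605×10^12 km.

2.605×10^12 km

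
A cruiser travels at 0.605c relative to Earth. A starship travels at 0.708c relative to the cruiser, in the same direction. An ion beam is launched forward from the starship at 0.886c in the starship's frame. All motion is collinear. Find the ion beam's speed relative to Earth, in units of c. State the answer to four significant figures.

0.9949c

First combine the ion beam and starship (S''→S'): u₁ = (0.886 + 0.708)/(1 + 0.886×0.708) = 1.594/1.627288 = 0.97954.
Then combine with the cruiser (S'→S): u = (0.97954 + 0.605)/(1 + 0.97954×0.605) = 1.58454/1.5926217 = 0.99493.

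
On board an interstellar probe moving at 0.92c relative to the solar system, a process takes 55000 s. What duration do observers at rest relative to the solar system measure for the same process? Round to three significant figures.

1.40×10^5 s

γ = 1/√(1 − β²) = 1/√(1 − 0.8464) = 1/√0.1536 = 1/0.391918 = 2.5516.
The onboard clock measures proper time, so the interval in the rest frame of the solar system is dilated: Δt = γ·Δτ = 2.5516 × 55000 s = 1.40×10^5 s.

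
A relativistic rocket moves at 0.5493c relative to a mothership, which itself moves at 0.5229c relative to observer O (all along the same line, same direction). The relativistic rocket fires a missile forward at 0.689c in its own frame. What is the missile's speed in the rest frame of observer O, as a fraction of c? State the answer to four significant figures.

0.9670c

First combine the missile and relativistic rocket (S''→S'): u₁ = (0.689 + 0.5493)/(1 + 0.689×0.5493) = 1.2383/1.3784677 = 0.89832.
Then combine with the mothership (S'→S): u = (0.89832 + 0.5229)/(1 + 0.89832×0.5229) = 1.42122/1.469731528 = 0.96699.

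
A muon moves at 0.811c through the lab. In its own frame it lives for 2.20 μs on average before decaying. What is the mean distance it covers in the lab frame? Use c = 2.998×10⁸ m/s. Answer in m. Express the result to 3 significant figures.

Lorentz factor: γ = (1 − 0.657721)^(−1/2) = 1.7093.
Lab-frame lifetime: Δt = γτ = 1.7093 × 2.20 μs = 3.7605 μs.
Distance: d = vΔt = 0.811 × 2.998×10⁸ m/s × 3.7605×10^-6 s = 914 m.

914 m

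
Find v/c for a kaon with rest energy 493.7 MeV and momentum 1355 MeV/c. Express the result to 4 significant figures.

pc/(mc²) = 1355/493.7 = 2.7446 = βγ = β/√(1−β²).
So β² = x²/(1 + x²) with x = 2.7446: x² = 7.53283, β² = 7.53283/8.53283 = 0.882806, β = 0.9396.

0.9396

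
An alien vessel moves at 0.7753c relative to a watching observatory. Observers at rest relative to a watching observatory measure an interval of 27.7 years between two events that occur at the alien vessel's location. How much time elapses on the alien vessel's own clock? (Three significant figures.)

17.5 years

Lorentz factor: γ = (1 − 0.60109009)^(−1/2) = 1.5833.
The alien vessel's clock runs slow as seen from a watching observatory, so Δτ = Δt/γ = 27.7/1.5833 = 17.5 years.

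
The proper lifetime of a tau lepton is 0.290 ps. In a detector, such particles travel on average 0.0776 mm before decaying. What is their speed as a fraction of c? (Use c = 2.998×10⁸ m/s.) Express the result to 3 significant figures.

0.666c

Let x = d/(cτ) = 7.760×10^-5 m / (2.998×10⁸ m/s × 2.900×10^-13 s) = 0.89255. Since d = βγcτ, x = βγ = β/√(1−β²).
Solving: β² = x²/(1+x²) = 0.796646/1.796646 = 0.443407, so β = 0.666.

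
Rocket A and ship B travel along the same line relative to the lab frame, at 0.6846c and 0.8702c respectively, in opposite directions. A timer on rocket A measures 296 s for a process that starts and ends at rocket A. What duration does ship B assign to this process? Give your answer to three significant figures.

1320 s

Speed of rocket A in ship B's frame: u = (v_A + v_B)/(1 + v_A v_B/c²) = (0.6846 + 0.8702)/(1 + 0.6846×0.8702) = 1.5548/1.59573892 = 0.97434; |u| = 0.97434c.
γ for this relative speed: γ = 1/√(1 − 0.949338) = 4.4428.
Rocket A's interval is proper; time dilation gives Δt_B = γΔτ = 4.4428 × 296 s = 1320 s.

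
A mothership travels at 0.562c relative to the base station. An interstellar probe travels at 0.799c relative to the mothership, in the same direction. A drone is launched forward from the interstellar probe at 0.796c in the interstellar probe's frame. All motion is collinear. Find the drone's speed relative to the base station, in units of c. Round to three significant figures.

First combine the drone and interstellar probe (S''→S'): u₁ = (0.796 + 0.799)/(1 + 0.796×0.799) = 1.595/1.636004 = 0.97494.
Then combine with the mothership (S'→S): u = (0.97494 + 0.562)/(1 + 0.97494×0.562) = 1.53694/1.54791628 = 0.99291.

0.993c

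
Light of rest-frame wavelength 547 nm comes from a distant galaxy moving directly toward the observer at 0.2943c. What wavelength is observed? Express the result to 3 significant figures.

404 nm

Relativistic Doppler for wavelength: λ_obs = λ_src · √((1−β)/(1+β)).
With β = 0.2943: factor = √(0.7057/1.2943) = 0.7384.
λ_obs = 547 × 0.7384 = 404 nm.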